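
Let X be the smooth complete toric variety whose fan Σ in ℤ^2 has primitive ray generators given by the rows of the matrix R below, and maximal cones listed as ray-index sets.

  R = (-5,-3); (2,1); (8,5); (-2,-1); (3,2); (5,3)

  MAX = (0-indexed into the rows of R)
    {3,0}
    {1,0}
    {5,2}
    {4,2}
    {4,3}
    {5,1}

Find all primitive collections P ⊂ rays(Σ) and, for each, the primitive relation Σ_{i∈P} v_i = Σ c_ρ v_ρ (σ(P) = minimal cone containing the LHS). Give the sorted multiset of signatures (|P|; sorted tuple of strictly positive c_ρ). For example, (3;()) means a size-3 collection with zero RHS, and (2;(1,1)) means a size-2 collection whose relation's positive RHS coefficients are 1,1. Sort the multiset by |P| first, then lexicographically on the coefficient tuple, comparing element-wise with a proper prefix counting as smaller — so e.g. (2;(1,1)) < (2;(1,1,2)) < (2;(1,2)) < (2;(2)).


|primitive collections| = 9. Relations:

  • {0,5}:  v_{0} + v_{5} = 0  ⇒ sig = (2;())
  • {1,3}:  v_{1} + v_{3} = 0  ⇒ sig = (2;())
  • {0,2}:  v_{0} + v_{2} = v_{4}  ⇒ sig = (2;(1))
  • {0,4}:  v_{0} + v_{4} = v_{3}  ⇒ sig = (2;(1))
  • {1,4}:  v_{1} + v_{4} = v_{5}  ⇒ sig = (2;(1))
  • {3,5}:  v_{3} + v_{5} = v_{4}  ⇒ sig = (2;(1))
  • {4,5}:  v_{4} + v_{5} = v_{2}  ⇒ sig = (2;(1))
  • {1,2}:  v_{1} + v_{2} = 2·v_{5}  ⇒ sig = (2;(2))
  • {2,3}:  v_{2} + v_{3} = 2·v_{4}  ⇒ sig = (2;(2))

Hence PRS(X_Σ) =
    |P|=2: 9 collections, coeffs (), (), (1), (1), (1), (1), (1), (2), (2)


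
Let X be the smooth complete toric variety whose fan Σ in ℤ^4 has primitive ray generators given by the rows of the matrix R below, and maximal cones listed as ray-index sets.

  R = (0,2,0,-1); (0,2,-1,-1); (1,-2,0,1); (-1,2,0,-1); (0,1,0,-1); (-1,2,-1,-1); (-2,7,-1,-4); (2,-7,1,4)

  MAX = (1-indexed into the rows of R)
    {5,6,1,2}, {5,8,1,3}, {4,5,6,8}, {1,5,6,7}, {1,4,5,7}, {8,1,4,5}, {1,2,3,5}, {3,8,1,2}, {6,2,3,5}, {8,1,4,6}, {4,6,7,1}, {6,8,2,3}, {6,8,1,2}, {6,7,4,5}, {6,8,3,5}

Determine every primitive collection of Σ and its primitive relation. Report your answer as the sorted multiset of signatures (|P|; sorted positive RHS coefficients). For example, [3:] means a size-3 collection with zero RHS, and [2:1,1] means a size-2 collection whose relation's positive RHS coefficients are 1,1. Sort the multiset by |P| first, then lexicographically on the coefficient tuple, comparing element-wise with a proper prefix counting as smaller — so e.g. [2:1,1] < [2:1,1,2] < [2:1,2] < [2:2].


9 minimal non-faces of Δ(Σ) (on 8 rays):

  P = {3,4}:  v_{3} + v_{4} = 0 ; sig = [2:]
  P = {7,8}:  v_{7} + v_{8} = 0 ; sig = [2:]
  P = {2,4}:  v_{2} + v_{4} = v_{1} + v_{6} ; sig = [2:1,1]
  P = {3,7}:  v_{3} + v_{7} = v_{1} + v_{5} + v_{6} ; sig = [2:1,1,1]
  P = {2,7}:  v_{2} + v_{7} = 2·v_{1} + v_{5} + 2·v_{6} ; sig = [2:1,2,2]
  P = {1,3,6}:  v_{1} + v_{3} + v_{6} = v_{2} ; sig = [3:1]
  P = {2,5,8}:  v_{2} + v_{5} + v_{8} = 2·v_{3} ; sig = [3:2]
  P = {1,4,5,6}:  v_{1} + v_{4} + v_{5} + v_{6} = v_{7} ; sig = [4:1]
  P = {1,5,6,8}:  v_{1} + v_{5} + v_{6} + v_{8} = v_{3} ; sig = [4:1]

Signatures (|P|; sorted positive RHS coefficients), sorted:
{ [2:] ×2,  [2:1,1],  [2:1,1,1],  [2:1,2,2],  [3:1],  [3:2],  [4:1] ×2 }


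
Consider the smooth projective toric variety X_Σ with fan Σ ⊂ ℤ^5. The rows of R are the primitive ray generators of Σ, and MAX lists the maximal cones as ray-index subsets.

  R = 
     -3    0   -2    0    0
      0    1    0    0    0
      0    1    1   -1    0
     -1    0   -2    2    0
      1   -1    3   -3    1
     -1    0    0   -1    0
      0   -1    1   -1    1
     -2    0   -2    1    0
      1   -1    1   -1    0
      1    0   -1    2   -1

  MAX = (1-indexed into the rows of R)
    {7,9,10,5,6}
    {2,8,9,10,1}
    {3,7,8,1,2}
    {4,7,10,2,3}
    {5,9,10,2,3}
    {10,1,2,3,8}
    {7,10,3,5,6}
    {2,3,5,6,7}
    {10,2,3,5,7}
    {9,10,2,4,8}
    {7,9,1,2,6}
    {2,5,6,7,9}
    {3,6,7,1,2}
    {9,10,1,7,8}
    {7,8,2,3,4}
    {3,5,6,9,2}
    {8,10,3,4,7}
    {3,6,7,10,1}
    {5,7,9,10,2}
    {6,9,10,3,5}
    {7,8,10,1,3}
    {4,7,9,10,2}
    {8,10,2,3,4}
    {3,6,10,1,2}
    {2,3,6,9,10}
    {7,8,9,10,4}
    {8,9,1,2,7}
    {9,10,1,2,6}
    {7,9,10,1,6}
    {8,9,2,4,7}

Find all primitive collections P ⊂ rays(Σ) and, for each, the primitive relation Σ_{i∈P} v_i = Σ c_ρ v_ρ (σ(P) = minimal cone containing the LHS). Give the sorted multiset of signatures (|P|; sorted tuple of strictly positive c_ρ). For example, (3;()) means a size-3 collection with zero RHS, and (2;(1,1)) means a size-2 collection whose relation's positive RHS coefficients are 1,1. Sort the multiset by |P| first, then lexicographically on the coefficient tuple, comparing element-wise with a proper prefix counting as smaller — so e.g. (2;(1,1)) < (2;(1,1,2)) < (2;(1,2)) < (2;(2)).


14 collections generate NE(X_Σ); each relation:

  {4,5}:  v_{4} + v_{5} = v_{7}  ⇒ sig = (2;(1))
  {4,6}:  v_{4} + v_{6} = v_{8}  ⇒ sig = (2;(1))
  {6,8}:  v_{6} + v_{8} = v_{1}  ⇒ sig = (2;(1))
  {5,8}:  v_{5} + v_{8} = v_{6} + v_{7}  ⇒ sig = (2;(1,1))
  {1,5}:  v_{1} + v_{5} = 2·v_{6} + v_{7}  ⇒ sig = (2;(1,2))
  {1,4}:  v_{1} + v_{4} = 2·v_{8}  ⇒ sig = (2;(2))
  {3,4,9}:  v_{3} + v_{4} + v_{9} = 0  ⇒ sig = (3;())
  {3,7,9}:  v_{3} + v_{7} + v_{9} = v_{5}  ⇒ sig = (3;(1))
  {3,8,9}:  v_{3} + v_{8} + v_{9} = v_{6}  ⇒ sig = (3;(1))
  {1,3,9}:  v_{1} + v_{3} + v_{9} = 2·v_{6}  ⇒ sig = (3;(2))
  {2,6,7,10}:  v_{2} + v_{6} + v_{7} + v_{10} = 0  ⇒ sig = (4;())
  {1,2,7,10}:  v_{1} + v_{2} + v_{7} + v_{10} = v_{8}  ⇒ sig = (4;(1))
  {2,7,8,10}:  v_{2} + v_{7} + v_{8} + v_{10} = v_{4}  ⇒ sig = (4;(1))
  {2,5,6,10}:  v_{2} + v_{5} + v_{6} + v_{10} = v_{3} + v_{9}  ⇒ sig = (4;(1,1))

Hence PRS(X_Σ) =
    |P|=2: 6 collections, coeffs (1), (1), (1), (1,1), (1,2), (2)
    |P|=3: 4 collections, coeffs (), (1), (1), (2)
    |P|=4: 4 collections, coeffs (), (1), (1), (1,1)


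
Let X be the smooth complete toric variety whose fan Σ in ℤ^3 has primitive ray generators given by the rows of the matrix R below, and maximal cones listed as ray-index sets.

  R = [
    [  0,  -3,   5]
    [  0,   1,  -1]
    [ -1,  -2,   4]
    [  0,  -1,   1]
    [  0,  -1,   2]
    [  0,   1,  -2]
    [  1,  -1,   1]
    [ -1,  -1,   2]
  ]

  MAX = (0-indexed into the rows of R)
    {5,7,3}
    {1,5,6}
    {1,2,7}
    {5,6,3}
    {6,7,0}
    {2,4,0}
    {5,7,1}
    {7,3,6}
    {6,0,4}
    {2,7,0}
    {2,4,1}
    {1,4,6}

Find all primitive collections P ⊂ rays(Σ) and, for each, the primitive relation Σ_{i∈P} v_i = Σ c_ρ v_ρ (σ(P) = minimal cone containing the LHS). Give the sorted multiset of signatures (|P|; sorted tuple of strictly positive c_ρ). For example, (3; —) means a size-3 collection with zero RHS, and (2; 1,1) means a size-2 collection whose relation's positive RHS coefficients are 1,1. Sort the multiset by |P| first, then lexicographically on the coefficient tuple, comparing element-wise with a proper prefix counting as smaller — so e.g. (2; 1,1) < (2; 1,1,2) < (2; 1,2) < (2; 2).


12 minimal non-faces of Δ(Σ) (on 8 rays):

  • {1,3}:  v_{1} + v_{3} = 0  ⟹  sig = (2; —)
  • {4,5}:  v_{4} + v_{5} = 0  ⟹  sig = (2; —)
  • {2,5}:  v_{2} + v_{5} = v_{7}  ⟹  sig = (2; 1)
  • {2,6}:  v_{2} + v_{6} = v_{0}  ⟹  sig = (2; 1)
  • {4,7}:  v_{4} + v_{7} = v_{2}  ⟹  sig = (2; 1)
  • {0,5}:  v_{0} + v_{5} = v_{6} + v_{7}  ⟹  sig = (2; 1,1)
  • {3,4}:  v_{3} + v_{4} = v_{6} + v_{7}  ⟹  sig = (2; 1,1)
  • {2,3}:  v_{2} + v_{3} = v_{6} + 2·v_{7}  ⟹  sig = (2; 1,2)
  • {0,1}:  v_{0} + v_{1} = 2·v_{4}  ⟹  sig = (2; 2)
  • {0,3}:  v_{0} + v_{3} = 2·v_{6} + 2·v_{7}  ⟹  sig = (2; 2,2)
  • {1,6,7}:  v_{1} + v_{6} + v_{7} = v_{4}  ⟹  sig = (3; 1)
  • {5,6,7}:  v_{5} + v_{6} + v_{7} = v_{3}  ⟹  sig = (3; 1)

Hence PRS(X_Σ) =
    |P|=2: 10 collections, coeffs (), (), (1), (1), (1), (1,1), (1,1), (1,2), (2), (2,2)
    |P|=3: 2 collections, coeffs (1), (1)


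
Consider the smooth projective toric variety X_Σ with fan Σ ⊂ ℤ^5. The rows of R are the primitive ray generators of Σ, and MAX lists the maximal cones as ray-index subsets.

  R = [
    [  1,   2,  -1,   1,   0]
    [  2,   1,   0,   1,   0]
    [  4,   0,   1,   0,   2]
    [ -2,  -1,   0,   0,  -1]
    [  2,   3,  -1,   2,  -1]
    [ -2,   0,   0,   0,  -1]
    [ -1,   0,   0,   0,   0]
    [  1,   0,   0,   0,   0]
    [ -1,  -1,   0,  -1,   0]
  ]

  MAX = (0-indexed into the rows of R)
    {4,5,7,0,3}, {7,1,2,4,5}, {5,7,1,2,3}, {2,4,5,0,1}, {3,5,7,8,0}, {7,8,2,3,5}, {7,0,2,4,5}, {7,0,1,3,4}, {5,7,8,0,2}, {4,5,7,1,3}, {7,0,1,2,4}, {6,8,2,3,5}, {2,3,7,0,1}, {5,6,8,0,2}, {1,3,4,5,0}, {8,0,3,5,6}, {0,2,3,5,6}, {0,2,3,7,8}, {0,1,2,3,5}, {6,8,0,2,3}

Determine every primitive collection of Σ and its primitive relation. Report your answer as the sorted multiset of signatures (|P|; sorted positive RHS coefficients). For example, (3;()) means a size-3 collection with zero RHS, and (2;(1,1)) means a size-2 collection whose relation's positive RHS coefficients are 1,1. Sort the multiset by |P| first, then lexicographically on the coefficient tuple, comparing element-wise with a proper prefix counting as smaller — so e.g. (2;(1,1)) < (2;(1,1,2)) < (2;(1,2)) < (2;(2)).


Δ(Σ) — 9 vertices, 9 min non-faces:

  • {6,7}:  v_{6} + v_{7} = 0  ⟹  sig = (2;())
  • {1,8}:  v_{1} + v_{8} = v_{7}  ⟹  sig = (2;(1))
  • {4,6}:  v_{4} + v_{6} = v_{0} + v_{1} + v_{5}  ⟹  sig = (2;(1,1,1))
  • {1,6}:  v_{1} + v_{6} = v_{0} + v_{2} + v_{3} + v_{5}  ⟹  sig = (2;(1,1,1,1))
  • {4,8}:  v_{4} + v_{8} = v_{0} + v_{5} + 2·v_{7}  ⟹  sig = (2;(1,1,2))
  • {2,3,4}:  v_{2} + v_{3} + v_{4} = 2·v_{1}  ⟹  sig = (3;(2))
  • {0,1,5,7}:  v_{0} + v_{1} + v_{5} + v_{7} = v_{4}  ⟹  sig = (4;(1))
  • {0,2,3,5,8}:  v_{0} + v_{2} + v_{3} + v_{5} + v_{8} = 0  ⟹  sig = (5;())
  • {0,2,3,5,7}:  v_{0} + v_{2} + v_{3} + v_{5} + v_{7} = v_{1}  ⟹  sig = (5;(1))

Signatures (|P|; sorted positive RHS coefficients), sorted:
    |P|=2: 5 collections, coeffs (), (1), (1,1,1), (1,1,1,1), (1,1,2)
    |P|=3: 1 collection, coeffs (2)
    |P|=4: 1 collection, coeffs (1)
    |P|=5: 2 collections, coeffs (), (1)


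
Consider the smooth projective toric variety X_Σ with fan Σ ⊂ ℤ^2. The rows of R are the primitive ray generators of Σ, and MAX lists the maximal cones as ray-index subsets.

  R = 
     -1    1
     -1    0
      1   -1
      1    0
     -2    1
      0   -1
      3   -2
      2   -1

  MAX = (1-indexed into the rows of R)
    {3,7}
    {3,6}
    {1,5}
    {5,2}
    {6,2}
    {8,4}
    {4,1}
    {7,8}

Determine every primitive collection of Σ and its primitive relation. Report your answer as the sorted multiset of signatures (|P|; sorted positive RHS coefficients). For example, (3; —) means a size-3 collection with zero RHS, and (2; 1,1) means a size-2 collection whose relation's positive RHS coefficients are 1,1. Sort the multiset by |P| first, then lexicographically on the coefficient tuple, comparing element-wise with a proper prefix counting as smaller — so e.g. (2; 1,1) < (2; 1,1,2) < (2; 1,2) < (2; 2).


|primitive collections| = 20. Relations:

  • {1,3}:  v_{1} + v_{3} = 0 ; sig = (2; —)
  • {2,4}:  v_{2} + v_{4} = 0 ; sig = (2; —)
  • {5,8}:  v_{5} + v_{8} = 0 ; sig = (2; —)
  • {1,2}:  v_{1} + v_{2} = v_{5} ; sig = (2; 1)
  • {1,6}:  v_{1} + v_{6} = v_{2} ; sig = (2; 1)
  • {1,7}:  v_{1} + v_{7} = v_{8} ; sig = (2; 1)
  • {1,8}:  v_{1} + v_{8} = v_{4} ; sig = (2; 1)
  • {2,3}:  v_{2} + v_{3} = v_{6} ; sig = (2; 1)
  • {2,8}:  v_{2} + v_{8} = v_{3} ; sig = (2; 1)
  • {3,4}:  v_{3} + v_{4} = v_{8} ; sig = (2; 1)
  • {3,5}:  v_{3} + v_{5} = v_{2} ; sig = (2; 1)
  • {3,8}:  v_{3} + v_{8} = v_{7} ; sig = (2; 1)
  • {4,5}:  v_{4} + v_{5} = v_{1} ; sig = (2; 1)
  • {4,6}:  v_{4} + v_{6} = v_{3} ; sig = (2; 1)
  • {5,7}:  v_{5} + v_{7} = v_{3} ; sig = (2; 1)
  • {2,7}:  v_{2} + v_{7} = 2·v_{3} ; sig = (2; 2)
  • {4,7}:  v_{4} + v_{7} = 2·v_{8} ; sig = (2; 2)
  • {5,6}:  v_{5} + v_{6} = 2·v_{2} ; sig = (2; 2)
  • {6,8}:  v_{6} + v_{8} = 2·v_{3} ; sig = (2; 2)
  • {6,7}:  v_{6} + v_{7} = 3·v_{3} ; sig = (2; 3)

so the primitive-relation signature multiset is
    (2; —)
    (2; —)
    (2; —)
    (2; 1)
    (2; 1)
    (2; 1)
    (2; 1)
    (2; 1)
    (2; 1)
    (2; 1)
    (2; 1)
    (2; 1)
    (2; 1)
    (2; 1)
    (2; 1)
    (2; 2)
    (2; 2)
    (2; 2)
    (2; 2)
    (2; 3)


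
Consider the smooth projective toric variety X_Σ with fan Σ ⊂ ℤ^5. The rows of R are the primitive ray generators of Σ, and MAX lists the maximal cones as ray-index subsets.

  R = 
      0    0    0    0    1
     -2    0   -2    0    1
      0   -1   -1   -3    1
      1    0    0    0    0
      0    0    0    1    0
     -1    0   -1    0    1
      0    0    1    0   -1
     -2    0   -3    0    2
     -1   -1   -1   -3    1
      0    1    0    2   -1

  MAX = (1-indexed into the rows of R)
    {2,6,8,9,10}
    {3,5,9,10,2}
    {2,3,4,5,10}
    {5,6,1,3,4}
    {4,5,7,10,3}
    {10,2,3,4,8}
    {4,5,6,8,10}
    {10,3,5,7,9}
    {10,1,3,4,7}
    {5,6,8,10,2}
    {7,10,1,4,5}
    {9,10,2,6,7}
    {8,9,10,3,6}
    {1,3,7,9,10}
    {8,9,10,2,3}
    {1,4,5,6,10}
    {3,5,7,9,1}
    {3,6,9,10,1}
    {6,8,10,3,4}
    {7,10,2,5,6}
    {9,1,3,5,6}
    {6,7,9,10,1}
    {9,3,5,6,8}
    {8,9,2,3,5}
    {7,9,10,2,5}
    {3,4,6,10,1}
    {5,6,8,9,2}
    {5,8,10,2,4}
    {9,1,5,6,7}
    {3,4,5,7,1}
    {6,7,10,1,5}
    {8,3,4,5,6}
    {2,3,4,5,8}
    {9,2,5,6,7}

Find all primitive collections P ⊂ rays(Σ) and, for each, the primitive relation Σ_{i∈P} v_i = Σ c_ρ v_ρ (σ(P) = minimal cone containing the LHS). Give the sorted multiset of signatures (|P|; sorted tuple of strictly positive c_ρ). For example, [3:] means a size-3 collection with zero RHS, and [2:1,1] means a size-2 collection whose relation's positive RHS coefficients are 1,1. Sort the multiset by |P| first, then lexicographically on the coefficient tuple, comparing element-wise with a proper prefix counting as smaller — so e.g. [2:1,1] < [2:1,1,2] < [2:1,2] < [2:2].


16 collections generate NE(X_Σ); each relation:

  {4,9}:  v_{4} + v_{9} = v_{3} ; sig = [2:1]
  {7,8}:  v_{7} + v_{8} = v_{2} ; sig = [2:1]
  {1,8}:  v_{1} + v_{8} = v_{4} + 3·v_{6} ; sig = [2:1,3]
  {1,2}:  v_{1} + v_{2} = 2·v_{6} ; sig = [2:2]
  {4,6,7}:  v_{4} + v_{6} + v_{7} = 0 ; sig = [3:]
  {2,4,6}:  v_{2} + v_{4} + v_{6} = v_{8} ; sig = [3:1]
  {3,6,7}:  v_{3} + v_{6} + v_{7} = v_{9} ; sig = [3:1]
  {2,3,6}:  v_{2} + v_{3} + v_{6} = v_{8} + v_{9} ; sig = [3:1,1]
  {2,4,7}:  v_{2} + v_{4} + v_{7} = v_{5} + v_{9} + v_{10} ; sig = [3:1,1,1]
  {2,3,7}:  v_{2} + v_{3} + v_{7} = v_{5} + 2·v_{9} + v_{10} ; sig = [3:1,1,2]
  {1,5,9,10}:  v_{1} + v_{5} + v_{9} + v_{10} = v_{6} ; sig = [4:1]
  {5,6,9,10}:  v_{5} + v_{6} + v_{9} + v_{10} = v_{2} ; sig = [4:1]
  {1,3,5,10}:  v_{1} + v_{3} + v_{5} + v_{10} = v_{4} + v_{6} ; sig = [4:1,1]
  {3,5,6,10}:  v_{3} + v_{5} + v_{6} + v_{10} = v_{2} + v_{4} ; sig = [4:1,1]
  {5,8,9,10}:  v_{5} + v_{8} + v_{9} + v_{10} = 2·v_{2} + v_{4} ; sig = [4:1,2]
  {3,5,8,10}:  v_{3} + v_{5} + v_{8} + v_{10} = 2·v_{2} + 2·v_{4} ; sig = [4:2,2]

Hence PRS(X_Σ) =
[[2:1], [2:1], [2:1,3], [2:2], [3:], [3:1], [3:1], [3:1,1], [3:1,1,1], [3:1,1,2], [4:1], [4:1], [4:1,1], [4:1,1], [4:1,2], [4:2,2]]


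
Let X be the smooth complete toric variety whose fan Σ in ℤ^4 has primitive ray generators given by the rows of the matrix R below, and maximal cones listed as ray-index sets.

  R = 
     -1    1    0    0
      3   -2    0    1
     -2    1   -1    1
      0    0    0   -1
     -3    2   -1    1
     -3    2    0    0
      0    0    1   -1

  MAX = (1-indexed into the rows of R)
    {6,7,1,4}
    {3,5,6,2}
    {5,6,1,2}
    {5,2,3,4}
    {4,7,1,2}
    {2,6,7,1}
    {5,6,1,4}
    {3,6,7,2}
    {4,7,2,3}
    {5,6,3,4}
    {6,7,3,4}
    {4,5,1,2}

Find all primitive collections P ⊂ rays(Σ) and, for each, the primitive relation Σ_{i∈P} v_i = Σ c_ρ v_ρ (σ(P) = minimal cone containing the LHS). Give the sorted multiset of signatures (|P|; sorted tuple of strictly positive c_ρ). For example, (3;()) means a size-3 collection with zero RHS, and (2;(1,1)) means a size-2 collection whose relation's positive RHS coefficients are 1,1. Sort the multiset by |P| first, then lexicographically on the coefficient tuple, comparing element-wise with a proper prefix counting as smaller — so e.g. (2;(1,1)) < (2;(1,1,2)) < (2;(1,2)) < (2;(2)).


3 minimal non-faces of Δ(Σ) (on 7 rays):

  P={1,3}:  v_{1} + v_{3} = v_{5}  ⇒ sig = (2;(1))
  P={5,7}:  v_{5} + v_{7} = v_{6}  ⇒ sig = (2;(1))
  P={2,4,6}:  v_{2} + v_{4} + v_{6} = 0  ⇒ sig = (3;())

so the primitive-relation signature multiset is
    (2;(1))
    (2;(1))
    (3;())


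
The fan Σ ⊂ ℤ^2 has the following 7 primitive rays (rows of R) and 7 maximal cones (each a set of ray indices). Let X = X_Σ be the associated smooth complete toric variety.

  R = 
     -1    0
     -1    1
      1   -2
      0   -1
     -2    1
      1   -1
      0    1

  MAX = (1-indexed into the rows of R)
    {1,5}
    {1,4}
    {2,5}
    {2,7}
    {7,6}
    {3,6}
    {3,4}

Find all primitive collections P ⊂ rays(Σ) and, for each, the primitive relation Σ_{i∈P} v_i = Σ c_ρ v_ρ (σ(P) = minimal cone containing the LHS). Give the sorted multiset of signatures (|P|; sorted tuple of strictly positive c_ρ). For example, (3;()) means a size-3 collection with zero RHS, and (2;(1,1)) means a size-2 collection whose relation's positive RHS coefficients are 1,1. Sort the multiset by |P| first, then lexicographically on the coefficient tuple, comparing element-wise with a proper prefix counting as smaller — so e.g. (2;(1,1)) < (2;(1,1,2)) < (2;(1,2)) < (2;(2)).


14 collections generate NE(X_Σ); each relation:

  {2,6}:  v_{2} + v_{6} = 0 — sig = (2;())
  {4,7}:  v_{4} + v_{7} = 0 — sig = (2;())
  {1,2}:  v_{1} + v_{2} = v_{5} — sig = (2;(1))
  {1,6}:  v_{1} + v_{6} = v_{4} — sig = (2;(1))
  {1,7}:  v_{1} + v_{7} = v_{2} — sig = (2;(1))
  {2,3}:  v_{2} + v_{3} = v_{4} — sig = (2;(1))
  {2,4}:  v_{2} + v_{4} = v_{1} — sig = (2;(1))
  {3,7}:  v_{3} + v_{7} = v_{6} — sig = (2;(1))
  {4,6}:  v_{4} + v_{6} = v_{3} — sig = (2;(1))
  {5,6}:  v_{5} + v_{6} = v_{1} — sig = (2;(1))
  {3,5}:  v_{3} + v_{5} = v_{1} + v_{4} — sig = (2;(1,1))
  {1,3}:  v_{1} + v_{3} = 2·v_{4} — sig = (2;(2))
  {4,5}:  v_{4} + v_{5} = 2·v_{1} — sig = (2;(2))
  {5,7}:  v_{5} + v_{7} = 2·v_{2} — sig = (2;(2))

Sorted signature multiset PRS(X):
    |P|=2: 14 collections, coeffs (), (), (1), (1), (1), (1), (1), (1), (1), (1), (1,1), (2), (2), (2)


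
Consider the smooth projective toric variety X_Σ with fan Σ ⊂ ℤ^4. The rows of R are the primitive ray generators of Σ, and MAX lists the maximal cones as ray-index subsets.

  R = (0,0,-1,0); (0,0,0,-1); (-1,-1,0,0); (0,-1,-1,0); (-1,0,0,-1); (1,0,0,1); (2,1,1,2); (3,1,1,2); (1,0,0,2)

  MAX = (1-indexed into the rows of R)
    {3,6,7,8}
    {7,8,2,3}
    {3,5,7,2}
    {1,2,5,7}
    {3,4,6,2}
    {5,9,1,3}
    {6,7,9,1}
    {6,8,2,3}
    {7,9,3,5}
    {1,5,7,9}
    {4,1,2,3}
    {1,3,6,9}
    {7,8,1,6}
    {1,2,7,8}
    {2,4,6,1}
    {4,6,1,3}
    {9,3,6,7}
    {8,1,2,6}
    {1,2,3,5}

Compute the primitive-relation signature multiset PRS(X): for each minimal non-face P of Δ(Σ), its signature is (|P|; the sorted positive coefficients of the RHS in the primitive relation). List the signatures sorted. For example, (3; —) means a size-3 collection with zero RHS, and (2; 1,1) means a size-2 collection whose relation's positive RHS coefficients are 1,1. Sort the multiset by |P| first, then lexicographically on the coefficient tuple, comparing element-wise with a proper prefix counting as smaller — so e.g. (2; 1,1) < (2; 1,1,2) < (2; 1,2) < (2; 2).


|primitive collections| = 12. Relations:

  {5,6}:  v_{5} + v_{6} = 0  ⟹  sig = (2; —)
  {2,9}:  v_{2} + v_{9} = v_{6}  ⟹  sig = (2; 1)
  {5,8}:  v_{5} + v_{8} = v_{2} + v_{7}  ⟹  sig = (2; 1,1)
  {4,5}:  v_{4} + v_{5} = v_{1} + v_{2} + v_{3}  ⟹  sig = (2; 1,1,1)
  {4,9}:  v_{4} + v_{9} = v_{1} + v_{3} + 2·v_{6}  ⟹  sig = (2; 1,1,2)
  {8,9}:  v_{8} + v_{9} = 2·v_{6} + v_{7}  ⟹  sig = (2; 1,2)
  {4,8}:  v_{4} + v_{8} = v_{2} + 3·v_{6}  ⟹  sig = (2; 1,3)
  {4,7}:  v_{4} + v_{7} = 2·v_{6}  ⟹  sig = (2; 2)
  {1,3,7}:  v_{1} + v_{3} + v_{7} = v_{9}  ⟹  sig = (3; 1)
  {2,6,7}:  v_{2} + v_{6} + v_{7} = v_{8}  ⟹  sig = (3; 1)
  {1,3,8}:  v_{1} + v_{3} + v_{8} = 2·v_{6}  ⟹  sig = (3; 2)
  {1,2,3,6}:  v_{1} + v_{2} + v_{3} + v_{6} = v_{4}  ⟹  sig = (4; 1)

Signatures (|P|; sorted positive RHS coefficients), sorted:
    |P|=2: 8 collections, coeffs (), (1), (1,1), (1,1,1), (1,1,2), (1,2), (1,3), (2)
    |P|=3: 3 collections, coeffs (1), (1), (2)
    |P|=4: 1 collection, coeffs (1)


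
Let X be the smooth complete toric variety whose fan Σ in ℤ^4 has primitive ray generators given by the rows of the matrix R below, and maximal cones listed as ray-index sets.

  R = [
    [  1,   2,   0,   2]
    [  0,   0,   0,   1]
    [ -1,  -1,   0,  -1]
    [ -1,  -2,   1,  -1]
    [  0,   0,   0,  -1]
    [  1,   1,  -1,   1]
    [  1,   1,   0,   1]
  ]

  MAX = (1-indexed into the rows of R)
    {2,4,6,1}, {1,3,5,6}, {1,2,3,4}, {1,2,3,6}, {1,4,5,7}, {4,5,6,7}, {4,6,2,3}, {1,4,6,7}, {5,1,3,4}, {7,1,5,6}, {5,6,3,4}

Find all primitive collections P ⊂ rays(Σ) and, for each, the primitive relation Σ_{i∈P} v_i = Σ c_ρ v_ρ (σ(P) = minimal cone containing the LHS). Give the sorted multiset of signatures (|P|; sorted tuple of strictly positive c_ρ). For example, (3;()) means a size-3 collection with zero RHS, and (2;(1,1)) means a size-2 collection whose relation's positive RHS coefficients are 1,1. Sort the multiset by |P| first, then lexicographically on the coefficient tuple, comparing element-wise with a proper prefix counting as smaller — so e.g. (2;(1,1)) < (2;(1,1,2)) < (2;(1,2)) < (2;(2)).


Δ(Σ) — 7 vertices, 5 min non-faces:

  {2,5}:  v_{2} + v_{5} = 0  ⇒ sig = (2;())
  {3,7}:  v_{3} + v_{7} = 0  ⇒ sig = (2;())
  {2,7}:  v_{2} + v_{7} = v_{1} + v_{4} + v_{6}  ⇒ sig = (2;(1,1,1))
  {1,3,4,6}:  v_{1} + v_{3} + v_{4} + v_{6} = v_{2}  ⇒ sig = (4;(1))
  {1,4,5,6}:  v_{1} + v_{4} + v_{5} + v_{6} = v_{7}  ⇒ sig = (4;(1))

Signatures (|P|; sorted positive RHS coefficients), sorted:
{ (2;()) ×2,  (2;(1,1,1)),  (4;(1)) ×2 }


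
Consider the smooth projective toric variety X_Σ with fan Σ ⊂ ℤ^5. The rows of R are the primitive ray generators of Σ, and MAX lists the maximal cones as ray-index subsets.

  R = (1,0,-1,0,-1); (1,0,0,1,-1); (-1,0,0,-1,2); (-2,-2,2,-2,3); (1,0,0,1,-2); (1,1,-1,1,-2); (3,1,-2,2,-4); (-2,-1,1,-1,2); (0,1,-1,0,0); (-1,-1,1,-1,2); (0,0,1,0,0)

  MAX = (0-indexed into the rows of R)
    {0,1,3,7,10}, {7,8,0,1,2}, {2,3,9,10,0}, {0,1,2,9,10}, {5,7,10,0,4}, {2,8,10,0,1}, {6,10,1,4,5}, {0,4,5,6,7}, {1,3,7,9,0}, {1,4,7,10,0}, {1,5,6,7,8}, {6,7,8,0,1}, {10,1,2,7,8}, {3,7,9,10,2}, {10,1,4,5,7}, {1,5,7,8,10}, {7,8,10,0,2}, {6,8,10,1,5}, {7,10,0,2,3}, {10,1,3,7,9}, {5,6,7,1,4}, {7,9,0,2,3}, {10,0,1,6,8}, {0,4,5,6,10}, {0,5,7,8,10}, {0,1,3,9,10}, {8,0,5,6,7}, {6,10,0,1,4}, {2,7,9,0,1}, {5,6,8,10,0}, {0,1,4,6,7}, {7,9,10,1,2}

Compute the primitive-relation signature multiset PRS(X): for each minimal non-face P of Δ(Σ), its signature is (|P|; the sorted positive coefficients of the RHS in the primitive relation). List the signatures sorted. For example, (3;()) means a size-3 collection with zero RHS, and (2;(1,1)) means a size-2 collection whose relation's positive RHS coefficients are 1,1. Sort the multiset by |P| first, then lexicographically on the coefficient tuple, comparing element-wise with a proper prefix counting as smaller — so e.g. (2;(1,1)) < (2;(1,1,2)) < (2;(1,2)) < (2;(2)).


The 18 primitive collections of Σ (r=11, n=5):

  P = {2,4}:  v_{2} + v_{4} = 0 — sig = (2;())
  P = {5,9}:  v_{5} + v_{9} = 0 — sig = (2;())
  P = {2,5}:  v_{2} + v_{5} = v_{8} — sig = (2;(1))
  P = {4,8}:  v_{4} + v_{8} = v_{5} — sig = (2;(1))
  P = {8,9}:  v_{8} + v_{9} = v_{2} — sig = (2;(1))
  P = {6,9}:  v_{6} + v_{9} = v_{0} + v_{1} — sig = (2;(1,1))
  P = {2,6}:  v_{2} + v_{6} = v_{0} + v_{1} + v_{8} — sig = (2;(1,1,1))
  P = {3,5}:  v_{3} + v_{5} = v_{0} + v_{7} + v_{10} — sig = (2;(1,1,1))
  P = {3,8}:  v_{3} + v_{8} = v_{0} + v_{2} + v_{7} + v_{10} — sig = (2;(1,1,1,1))
  P = {4,9}:  v_{4} + v_{9} = v_{0} + v_{1} + v_{7} + v_{10} — sig = (2;(1,1,1,1))
  P = {3,6}:  v_{3} + v_{6} = 2·v_{0} + v_{1} + v_{7} + v_{10} — sig = (2;(1,1,1,2))
  P = {3,4}:  v_{3} + v_{4} = 2·v_{0} + v_{1} + 2·v_{7} + 2·v_{10} — sig = (2;(1,2,2,2))
  P = {0,1,5}:  v_{0} + v_{1} + v_{5} = v_{6} — sig = (3;(1))
  P = {6,7,10}:  v_{6} + v_{7} + v_{10} = v_{4} — sig = (3;(1))
  P = {1,2,3}:  v_{1} + v_{2} + v_{3} = 2·v_{9} — sig = (3;(2))
  P = {0,7,9,10}:  v_{0} + v_{7} + v_{9} + v_{10} = v_{3} — sig = (4;(1))
  P = {0,1,7,8,10}:  v_{0} + v_{1} + v_{7} + v_{8} + v_{10} = 0 — sig = (5;())
  P = {0,1,2,7,10}:  v_{0} + v_{1} + v_{2} + v_{7} + v_{10} = v_{9} — sig = (5;(1))

Hence PRS(X_Σ) =
[(2;()), (2;()), (2;(1)), (2;(1)), (2;(1)), (2;(1,1)), (2;(1,1,1)), (2;(1,1,1)), (2;(1,1,1,1)), (2;(1,1,1,1)), (2;(1,1,1,2)), (2;(1,2,2,2)), (3;(1)), (3;(1)), (3;(2)), (4;(1)), (5;()), (5;(1))]


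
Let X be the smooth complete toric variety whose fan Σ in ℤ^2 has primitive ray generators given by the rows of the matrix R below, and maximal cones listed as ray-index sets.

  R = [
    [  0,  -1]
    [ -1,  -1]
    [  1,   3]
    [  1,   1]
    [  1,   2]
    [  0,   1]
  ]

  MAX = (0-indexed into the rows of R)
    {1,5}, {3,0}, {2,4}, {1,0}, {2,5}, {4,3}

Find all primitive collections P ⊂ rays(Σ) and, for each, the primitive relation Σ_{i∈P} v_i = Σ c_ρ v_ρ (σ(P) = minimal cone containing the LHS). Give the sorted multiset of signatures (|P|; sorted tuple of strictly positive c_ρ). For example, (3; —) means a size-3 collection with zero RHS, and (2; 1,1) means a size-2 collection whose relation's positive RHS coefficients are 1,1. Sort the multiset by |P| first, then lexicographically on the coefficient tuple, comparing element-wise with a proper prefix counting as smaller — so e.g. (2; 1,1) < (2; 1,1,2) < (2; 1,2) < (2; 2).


The 9 primitive collections of Σ (r=6, n=2):

  {0,5}:  v_{0} + v_{5} = 0  →  sig = (2; —)
  {1,3}:  v_{1} + v_{3} = 0  →  sig = (2; —)
  {0,2}:  v_{0} + v_{2} = v_{4}  →  sig = (2; 1)
  {0,4}:  v_{0} + v_{4} = v_{3}  →  sig = (2; 1)
  {1,4}:  v_{1} + v_{4} = v_{5}  →  sig = (2; 1)
  {3,5}:  v_{3} + v_{5} = v_{4}  →  sig = (2; 1)
  {4,5}:  v_{4} + v_{5} = v_{2}  →  sig = (2; 1)
  {1,2}:  v_{1} + v_{2} = 2·v_{5}  →  sig = (2; 2)
  {2,3}:  v_{2} + v_{3} = 2·v_{4}  →  sig = (2; 2)

Hence PRS(X_Σ) =
[(2; —), (2; —), (2; 1), (2; 1), (2; 1), (2; 1), (2; 1), (2; 2), (2; 2)]


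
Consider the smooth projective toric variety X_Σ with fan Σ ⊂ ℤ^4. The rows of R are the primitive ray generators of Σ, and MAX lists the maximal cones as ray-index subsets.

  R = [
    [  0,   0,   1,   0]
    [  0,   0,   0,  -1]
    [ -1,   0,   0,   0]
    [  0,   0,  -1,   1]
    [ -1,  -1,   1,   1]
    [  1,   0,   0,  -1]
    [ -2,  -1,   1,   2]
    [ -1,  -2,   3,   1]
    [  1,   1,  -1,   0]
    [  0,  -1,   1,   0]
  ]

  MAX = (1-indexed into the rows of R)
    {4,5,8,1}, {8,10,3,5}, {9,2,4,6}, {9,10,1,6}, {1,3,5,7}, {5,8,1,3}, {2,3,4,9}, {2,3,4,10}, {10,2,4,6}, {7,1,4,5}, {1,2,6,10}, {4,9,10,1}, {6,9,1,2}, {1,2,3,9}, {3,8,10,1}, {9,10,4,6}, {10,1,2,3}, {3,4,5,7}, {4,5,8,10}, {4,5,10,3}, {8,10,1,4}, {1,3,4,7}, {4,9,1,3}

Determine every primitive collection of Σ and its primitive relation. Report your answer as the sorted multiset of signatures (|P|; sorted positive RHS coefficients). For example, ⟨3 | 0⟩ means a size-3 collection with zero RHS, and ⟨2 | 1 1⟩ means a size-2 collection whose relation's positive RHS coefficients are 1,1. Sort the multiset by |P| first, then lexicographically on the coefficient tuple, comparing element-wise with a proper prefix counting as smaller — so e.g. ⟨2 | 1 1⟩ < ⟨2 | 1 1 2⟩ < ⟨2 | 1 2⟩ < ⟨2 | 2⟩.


20 minimal non-faces of Δ(Σ) (on 10 rays):

  P={3,6}:  v_{3} + v_{6} = v_{2}  ⟹  sig = ⟨2 | 1⟩
  P={5,6}:  v_{5} + v_{6} = v_{10}  ⟹  sig = ⟨2 | 1⟩
  P={6,7}:  v_{6} + v_{7} = v_{5}  ⟹  sig = ⟨2 | 1⟩
  P={2,5}:  v_{2} + v_{5} = v_{3} + v_{10}  ⟹  sig = ⟨2 | 1 1⟩
  P={2,7}:  v_{2} + v_{7} = v_{3} + v_{5}  ⟹  sig = ⟨2 | 1 1⟩
  P={5,9}:  v_{5} + v_{9} = v_{1} + v_{4}  ⟹  sig = ⟨2 | 1 1⟩
  P={2,8}:  v_{2} + v_{8} = v_{1} + v_{3} + 2·v_{10}  ⟹  sig = ⟨2 | 1 1 2⟩
  P={8,9}:  v_{8} + v_{9} = 2·v_{1} + v_{4} + v_{10}  ⟹  sig = ⟨2 | 1 1 2⟩
  P={6,8}:  v_{6} + v_{8} = v_{1} + 2·v_{10}  ⟹  sig = ⟨2 | 1 2⟩
  P={7,9}:  v_{7} + v_{9} = 2·v_{1} + v_{3} + 2·v_{4}  ⟹  sig = ⟨2 | 1 2 2⟩
  P={7,8}:  v_{7} + v_{8} = v_{1} + 3·v_{5}  ⟹  sig = ⟨2 | 1 3⟩
  P={7,10}:  v_{7} + v_{10} = 2·v_{5}  ⟹  sig = ⟨2 | 2⟩
  P={1,2,4}:  v_{1} + v_{2} + v_{4} = 0  ⟹  sig = ⟨3 | 0⟩
  P={3,9,10}:  v_{3} + v_{9} + v_{10} = 0  ⟹  sig = ⟨3 | 0⟩
  P={1,5,10}:  v_{1} + v_{5} + v_{10} = v_{8}  ⟹  sig = ⟨3 | 1⟩
  P={2,9,10}:  v_{2} + v_{9} + v_{10} = v_{6}  ⟹  sig = ⟨3 | 1⟩
  P={1,4,6}:  v_{1} + v_{4} + v_{6} = v_{9} + v_{10}  ⟹  sig = ⟨3 | 1 1⟩
  P={3,4,8}:  v_{3} + v_{4} + v_{8} = 2·v_{5}  ⟹  sig = ⟨3 | 2⟩
  P={1,3,4,5}:  v_{1} + v_{3} + v_{4} + v_{5} = v_{7}  ⟹  sig = ⟨4 | 1⟩
  P={1,3,4,10}:  v_{1} + v_{3} + v_{4} + v_{10} = v_{5}  ⟹  sig = ⟨4 | 1⟩

so the primitive-relation signature multiset is
[⟨2 | 1⟩, ⟨2 | 1⟩, ⟨2 | 1⟩, ⟨2 | 1 1⟩, ⟨2 | 1 1⟩, ⟨2 | 1 1⟩, ⟨2 | 1 1 2⟩, ⟨2 | 1 1 2⟩, ⟨2 | 1 2⟩, ⟨2 | 1 2 2⟩, ⟨2 | 1 3⟩, ⟨2 | 2⟩, ⟨3 | 0⟩, ⟨3 | 0⟩, ⟨3 | 1⟩, ⟨3 | 1⟩, ⟨3 | 1 1⟩, ⟨3 | 2⟩, ⟨4 | 1⟩, ⟨4 | 1⟩]


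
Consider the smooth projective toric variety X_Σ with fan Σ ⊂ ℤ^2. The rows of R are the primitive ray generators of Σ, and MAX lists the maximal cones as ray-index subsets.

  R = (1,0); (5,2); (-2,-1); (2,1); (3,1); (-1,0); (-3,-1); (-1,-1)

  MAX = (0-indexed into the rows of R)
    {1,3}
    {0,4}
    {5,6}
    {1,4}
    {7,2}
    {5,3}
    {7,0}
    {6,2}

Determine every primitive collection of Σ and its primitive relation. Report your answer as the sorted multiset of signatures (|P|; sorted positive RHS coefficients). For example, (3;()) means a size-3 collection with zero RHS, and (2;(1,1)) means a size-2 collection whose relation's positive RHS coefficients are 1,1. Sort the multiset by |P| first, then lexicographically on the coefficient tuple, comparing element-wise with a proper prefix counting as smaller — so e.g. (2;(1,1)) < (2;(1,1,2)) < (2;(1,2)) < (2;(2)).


|primitive collections| = 20. Relations:

  {0,5}:  v_{0} + v_{5} = 0  →  sig = (2;())
  {2,3}:  v_{2} + v_{3} = 0  →  sig = (2;())
  {4,6}:  v_{4} + v_{6} = 0  →  sig = (2;())
  {0,2}:  v_{0} + v_{2} = v_{7}  →  sig = (2;(1))
  {0,3}:  v_{0} + v_{3} = v_{4}  →  sig = (2;(1))
  {0,6}:  v_{0} + v_{6} = v_{2}  →  sig = (2;(1))
  {1,2}:  v_{1} + v_{2} = v_{4}  →  sig = (2;(1))
  {1,6}:  v_{1} + v_{6} = v_{3}  →  sig = (2;(1))
  {2,4}:  v_{2} + v_{4} = v_{0}  →  sig = (2;(1))
  {2,5}:  v_{2} + v_{5} = v_{6}  →  sig = (2;(1))
  {3,4}:  v_{3} + v_{4} = v_{1}  →  sig = (2;(1))
  {3,6}:  v_{3} + v_{6} = v_{5}  →  sig = (2;(1))
  {3,7}:  v_{3} + v_{7} = v_{0}  →  sig = (2;(1))
  {4,5}:  v_{4} + v_{5} = v_{3}  →  sig = (2;(1))
  {5,7}:  v_{5} + v_{7} = v_{2}  →  sig = (2;(1))
  {1,7}:  v_{1} + v_{7} = v_{0} + v_{4}  →  sig = (2;(1,1))
  {0,1}:  v_{0} + v_{1} = 2·v_{4}  →  sig = (2;(2))
  {1,5}:  v_{1} + v_{5} = 2·v_{3}  →  sig = (2;(2))
  {4,7}:  v_{4} + v_{7} = 2·v_{0}  →  sig = (2;(2))
  {6,7}:  v_{6} + v_{7} = 2·v_{2}  →  sig = (2;(2))

Signatures (|P|; sorted positive RHS coefficients), sorted:
    (2;())
    (2;())
    (2;())
    (2;(1))
    (2;(1))
    (2;(1))
    (2;(1))
    (2;(1))
    (2;(1))
    (2;(1))
    (2;(1))
    (2;(1))
    (2;(1))
    (2;(1))
    (2;(1))
    (2;(1,1))
    (2;(2))
    (2;(2))
    (2;(2))
    (2;(2))


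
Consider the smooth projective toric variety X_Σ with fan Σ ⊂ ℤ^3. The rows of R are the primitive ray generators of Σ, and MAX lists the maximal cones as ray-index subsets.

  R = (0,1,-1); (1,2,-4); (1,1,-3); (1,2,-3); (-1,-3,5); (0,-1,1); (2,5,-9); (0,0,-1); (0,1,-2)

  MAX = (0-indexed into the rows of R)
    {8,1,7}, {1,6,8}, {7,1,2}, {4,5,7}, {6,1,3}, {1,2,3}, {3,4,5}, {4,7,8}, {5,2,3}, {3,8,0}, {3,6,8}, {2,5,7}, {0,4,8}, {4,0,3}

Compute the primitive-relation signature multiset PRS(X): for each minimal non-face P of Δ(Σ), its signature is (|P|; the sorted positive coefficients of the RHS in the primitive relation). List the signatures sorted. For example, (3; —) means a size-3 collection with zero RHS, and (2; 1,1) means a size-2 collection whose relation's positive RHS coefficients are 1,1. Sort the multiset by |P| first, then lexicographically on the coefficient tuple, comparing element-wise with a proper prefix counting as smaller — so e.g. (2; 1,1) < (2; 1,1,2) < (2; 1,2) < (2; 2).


Δ(Σ) — 9 vertices, 17 min non-faces:

  P = {0,5}:  v_{0} + v_{5} = 0 — sig = (2; —)
  P = {0,2}:  v_{0} + v_{2} = v_{1} — sig = (2; 1)
  P = {0,7}:  v_{0} + v_{7} = v_{8} — sig = (2; 1)
  P = {1,4}:  v_{1} + v_{4} = v_{5} — sig = (2; 1)
  P = {1,5}:  v_{1} + v_{5} = v_{2} — sig = (2; 1)
  P = {3,7}:  v_{3} + v_{7} = v_{1} — sig = (2; 1)
  P = {4,6}:  v_{4} + v_{6} = v_{1} — sig = (2; 1)
  P = {5,8}:  v_{5} + v_{8} = v_{7} — sig = (2; 1)
  P = {0,1}:  v_{0} + v_{1} = v_{3} + v_{8} — sig = (2; 1,1)
  P = {2,8}:  v_{2} + v_{8} = v_{1} + v_{7} — sig = (2; 1,1)
  P = {6,7}:  v_{6} + v_{7} = 2·v_{1} + v_{8} — sig = (2; 1,2)
  P = {2,4}:  v_{2} + v_{4} = 2·v_{5} — sig = (2; 2)
  P = {5,6}:  v_{5} + v_{6} = 2·v_{1} — sig = (2; 2)
  P = {0,6}:  v_{0} + v_{6} = 2·v_{3} + 2·v_{8} — sig = (2; 2,2)
  P = {2,6}:  v_{2} + v_{6} = 3·v_{1} — sig = (2; 3)
  P = {3,4,8}:  v_{3} + v_{4} + v_{8} = 0 — sig = (3; —)
  P = {1,3,8}:  v_{1} + v_{3} + v_{8} = v_{6} — sig = (3; 1)

so the primitive-relation signature multiset is
[(2; —), (2; 1), (2; 1), (2; 1), (2; 1), (2; 1), (2; 1), (2; 1), (2; 1,1), (2; 1,1), (2; 1,2), (2; 2), (2; 2), (2; 2,2), (2; 3), (3; —), (3; 1)]


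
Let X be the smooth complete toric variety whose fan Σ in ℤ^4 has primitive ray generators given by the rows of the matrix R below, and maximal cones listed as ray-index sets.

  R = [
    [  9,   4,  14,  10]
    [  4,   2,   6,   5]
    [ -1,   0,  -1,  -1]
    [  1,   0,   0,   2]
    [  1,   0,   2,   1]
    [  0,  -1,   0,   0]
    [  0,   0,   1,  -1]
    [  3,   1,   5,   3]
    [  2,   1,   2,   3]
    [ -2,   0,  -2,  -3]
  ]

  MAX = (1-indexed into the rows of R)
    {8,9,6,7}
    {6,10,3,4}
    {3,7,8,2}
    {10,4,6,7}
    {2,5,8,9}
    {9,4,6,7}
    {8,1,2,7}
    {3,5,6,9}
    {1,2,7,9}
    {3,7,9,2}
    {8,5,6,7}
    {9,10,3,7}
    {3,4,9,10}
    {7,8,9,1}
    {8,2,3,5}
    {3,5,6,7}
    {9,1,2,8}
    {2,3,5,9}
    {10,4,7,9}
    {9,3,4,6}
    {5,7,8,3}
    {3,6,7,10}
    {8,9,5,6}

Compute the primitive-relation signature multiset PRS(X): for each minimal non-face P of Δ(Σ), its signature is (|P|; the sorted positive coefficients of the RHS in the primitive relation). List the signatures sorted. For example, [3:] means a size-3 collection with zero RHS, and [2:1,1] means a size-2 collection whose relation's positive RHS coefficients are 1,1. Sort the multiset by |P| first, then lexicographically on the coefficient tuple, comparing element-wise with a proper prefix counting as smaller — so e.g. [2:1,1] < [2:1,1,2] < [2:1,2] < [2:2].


|primitive collections| = 20. Relations:

  P={4,5}:  v_{4} + v_{5} = v_{6} + v_{9} ; sig = [2:1,1]
  P={5,10}:  v_{5} + v_{10} = v_{3} + v_{7} ; sig = [2:1,1]
  P={1,6}:  v_{1} + v_{6} = v_{5} + 2·v_{8} + v_{9} ; sig = [2:1,1,2]
  P={4,8}:  v_{4} + v_{8} = v_{6} + v_{7} + 2·v_{9} ; sig = [2:1,1,2]
  P={8,10}:  v_{8} + v_{10} = v_{3} + 2·v_{7} + v_{9} ; sig = [2:1,1,2]
  P={1,10}:  v_{1} + v_{10} = v_{2} + v_{3} + 3·v_{7} + 2·v_{9} ; sig = [2:1,1,2,3]
  P={1,3}:  v_{1} + v_{3} = 2·v_{2} + v_{7} ; sig = [2:1,2]
  P={1,5}:  v_{1} + v_{5} = v_{2} + 2·v_{8} ; sig = [2:1,2]
  P={2,4}:  v_{2} + v_{4} = v_{5} + 2·v_{9} ; sig = [2:1,2]
  P={2,6}:  v_{2} + v_{6} = 2·v_{5} + v_{9} ; sig = [2:1,2]
  P={1,4}:  v_{1} + v_{4} = 2·v_{8} + 2·v_{9} ; sig = [2:2,2]
  P={2,10}:  v_{2} + v_{10} = 2·v_{3} + 2·v_{7} + 2·v_{9} ; sig = [2:2,2,2]
  P={3,4,7}:  v_{3} + v_{4} + v_{7} = 0 ; sig = [3:]
  P={6,9,10}:  v_{6} + v_{9} + v_{10} = 0 ; sig = [3:]
  P={3,8,9}:  v_{3} + v_{8} + v_{9} = v_{2} ; sig = [3:1]
  P={5,7,9}:  v_{5} + v_{7} + v_{9} = v_{8} ; sig = [3:1]
  P={2,5,7}:  v_{2} + v_{5} + v_{7} = v_{3} + 2·v_{8} ; sig = [3:1,2]
  P={3,6,8}:  v_{3} + v_{6} + v_{8} = 2·v_{5} ; sig = [3:2]
  P={2,7,8,9}:  v_{2} + v_{7} + v_{8} + v_{9} = v_{1} ; sig = [4:1]
  P={3,6,7,9}:  v_{3} + v_{6} + v_{7} + v_{9} = v_{5} ; sig = [4:1]

Hence PRS(X_Σ) =
[[2:1,1], [2:1,1], [2:1,1,2], [2:1,1,2], [2:1,1,2], [2:1,1,2,3], [2:1,2], [2:1,2], [2:1,2], [2:1,2], [2:2,2], [2:2,2,2], [3:], [3:], [3:1], [3:1], [3:1,2], [3:2], [4:1], [4:1]]


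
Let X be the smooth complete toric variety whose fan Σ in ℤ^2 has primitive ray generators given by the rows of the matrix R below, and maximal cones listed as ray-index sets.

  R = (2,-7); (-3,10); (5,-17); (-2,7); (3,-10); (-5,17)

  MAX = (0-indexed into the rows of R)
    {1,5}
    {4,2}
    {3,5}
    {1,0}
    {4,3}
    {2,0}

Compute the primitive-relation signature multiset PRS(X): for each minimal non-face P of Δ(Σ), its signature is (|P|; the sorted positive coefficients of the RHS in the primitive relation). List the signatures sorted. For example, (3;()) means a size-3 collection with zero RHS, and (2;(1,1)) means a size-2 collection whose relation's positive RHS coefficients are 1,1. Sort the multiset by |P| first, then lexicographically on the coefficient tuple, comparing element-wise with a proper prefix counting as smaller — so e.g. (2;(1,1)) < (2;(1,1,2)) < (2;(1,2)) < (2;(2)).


The 9 primitive collections of Σ (r=6, n=2):

  • {0,3}:  v_{0} + v_{3} = 0 — sig = (2;())
  • {1,4}:  v_{1} + v_{4} = 0 — sig = (2;())
  • {2,5}:  v_{2} + v_{5} = 0 — sig = (2;())
  • {0,4}:  v_{0} + v_{4} = v_{2} — sig = (2;(1))
  • {0,5}:  v_{0} + v_{5} = v_{1} — sig = (2;(1))
  • {1,2}:  v_{1} + v_{2} = v_{0} — sig = (2;(1))
  • {1,3}:  v_{1} + v_{3} = v_{5} — sig = (2;(1))
  • {2,3}:  v_{2} + v_{3} = v_{4} — sig = (2;(1))
  • {4,5}:  v_{4} + v_{5} = v_{3} — sig = (2;(1))

Sorted signature multiset PRS(X):
{ (2;()) ×3,  (2;(1)) ×6 }


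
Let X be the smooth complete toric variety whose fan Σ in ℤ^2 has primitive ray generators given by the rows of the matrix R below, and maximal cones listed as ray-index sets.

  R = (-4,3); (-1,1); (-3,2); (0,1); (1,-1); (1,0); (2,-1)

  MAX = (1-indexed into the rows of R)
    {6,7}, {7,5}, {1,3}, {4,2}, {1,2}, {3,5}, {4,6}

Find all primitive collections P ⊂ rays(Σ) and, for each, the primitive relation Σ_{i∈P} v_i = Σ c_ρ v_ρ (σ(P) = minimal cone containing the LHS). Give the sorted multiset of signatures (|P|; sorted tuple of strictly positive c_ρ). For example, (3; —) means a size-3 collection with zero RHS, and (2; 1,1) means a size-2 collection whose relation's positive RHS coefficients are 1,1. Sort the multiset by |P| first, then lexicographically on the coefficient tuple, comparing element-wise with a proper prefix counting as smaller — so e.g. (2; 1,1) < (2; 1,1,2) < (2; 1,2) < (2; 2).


|primitive collections| = 14. Relations:

  • {2,5}:  v_{2} + v_{5} = 0 — sig = (2; —)
  • {1,5}:  v_{1} + v_{5} = v_{3} — sig = (2; 1)
  • {2,3}:  v_{2} + v_{3} = v_{1} — sig = (2; 1)
  • {2,6}:  v_{2} + v_{6} = v_{4} — sig = (2; 1)
  • {2,7}:  v_{2} + v_{7} = v_{6} — sig = (2; 1)
  • {3,7}:  v_{3} + v_{7} = v_{2} — sig = (2; 1)
  • {4,5}:  v_{4} + v_{5} = v_{6} — sig = (2; 1)
  • {5,6}:  v_{5} + v_{6} = v_{7} — sig = (2; 1)
  • {1,7}:  v_{1} + v_{7} = 2·v_{2} — sig = (2; 2)
  • {3,6}:  v_{3} + v_{6} = 2·v_{2} — sig = (2; 2)
  • {4,7}:  v_{4} + v_{7} = 2·v_{6} — sig = (2; 2)
  • {1,6}:  v_{1} + v_{6} = 3·v_{2} — sig = (2; 3)
  • {3,4}:  v_{3} + v_{4} = 3·v_{2} — sig = (2; 3)
  • {1,4}:  v_{1} + v_{4} = 4·v_{2} — sig = (2; 4)

Hence PRS(X_Σ) =
[(2; —), (2; 1), (2; 1), (2; 1), (2; 1), (2; 1), (2; 1), (2; 1), (2; 2), (2; 2), (2; 2), (2; 3), (2; 3), (2; 4)]
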